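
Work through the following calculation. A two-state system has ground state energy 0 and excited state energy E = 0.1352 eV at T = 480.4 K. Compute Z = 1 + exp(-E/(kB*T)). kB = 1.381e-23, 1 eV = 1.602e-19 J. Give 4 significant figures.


Step 1: Compute beta*E = E*eV/(kB*T) = 0.1352*1.602e-19/(1.381e-23*480.4) = 3.265
Step 2: exp(-beta*E) = exp(-3.265) = 0.03821
Step 3: Z = 1 + 0.03821 = 1.038

1.038


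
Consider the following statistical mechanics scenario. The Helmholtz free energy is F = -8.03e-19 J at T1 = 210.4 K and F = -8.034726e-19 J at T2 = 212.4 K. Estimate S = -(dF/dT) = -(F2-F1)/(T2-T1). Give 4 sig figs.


Step 1: dF = F2 - F1 = -8.034726e-19 - (-8.03e-19) = -4.726e-22 J
Step 2: dT = T2 - T1 = 212.4 - 210.4 = 2 K
Step 3: S = -dF/dT = -(-4.726e-22)/2 = 2.363e-22 J/K

2.363e-22


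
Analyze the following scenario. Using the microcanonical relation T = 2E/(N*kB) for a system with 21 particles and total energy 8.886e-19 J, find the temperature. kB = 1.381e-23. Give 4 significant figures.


Step 1: Numerator = 2*E = 2*8.886e-19 = 1.777e-18 J
Step 2: Denominator = N*kB = 21*1.381e-23 = 2.9e-22
Step 3: T = 1.777e-18 / 2.9e-22 = 6128 K

6128


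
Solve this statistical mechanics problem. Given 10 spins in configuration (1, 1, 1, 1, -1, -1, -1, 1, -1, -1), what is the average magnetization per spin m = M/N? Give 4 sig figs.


Step 1: Count up spins (+1): 5, down spins (-1): 5
Step 2: Total magnetization M = 5 - 5 = 0
Step 3: m = M/N = 0/10 = 0

0


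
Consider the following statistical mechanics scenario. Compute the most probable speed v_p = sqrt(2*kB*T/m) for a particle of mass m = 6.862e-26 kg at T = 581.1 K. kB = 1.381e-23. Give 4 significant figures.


Step 1: Numerator = 2*kB*T = 2*1.381e-23*581.1 = 1.605e-20
Step 2: Ratio = 1.605e-20 / 6.862e-26 = 2.339e+05
Step 3: v_p = sqrt(2.339e+05) = 483.6 m/s

483.6


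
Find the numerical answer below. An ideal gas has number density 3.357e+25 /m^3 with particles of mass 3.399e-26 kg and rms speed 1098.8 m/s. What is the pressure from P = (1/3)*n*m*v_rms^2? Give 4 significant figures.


Step 1: v_rms^2 = 1098.8^2 = 1.207e+06
Step 2: n*m = 3.357e+25*3.399e-26 = 1.141
Step 3: P = (1/3)*1.141*1.207e+06 = 4.592e+05 Pa

4.592e+05


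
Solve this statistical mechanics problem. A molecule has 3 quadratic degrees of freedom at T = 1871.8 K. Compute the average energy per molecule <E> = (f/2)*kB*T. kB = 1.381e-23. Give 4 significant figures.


Step 1: f/2 = 3/2 = 1.5
Step 2: kB*T = 1.381e-23 * 1871.8 = 2.585e-20
Step 3: <E> = 1.5 * 2.585e-20 = 3.877e-20 J

3.877e-20


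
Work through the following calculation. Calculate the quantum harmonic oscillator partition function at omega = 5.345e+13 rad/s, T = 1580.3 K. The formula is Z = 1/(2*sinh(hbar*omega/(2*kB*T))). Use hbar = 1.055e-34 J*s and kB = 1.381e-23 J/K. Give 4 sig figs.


Step 1: Compute x = hbar*omega/(kB*T) = 1.055e-34*5.345e+13/(1.381e-23*1580.3) = 0.2584
Step 2: x/2 = 0.1292
Step 3: sinh(x/2) = 0.1296
Step 4: Z = 1/(2*0.1296) = 3.859

3.859


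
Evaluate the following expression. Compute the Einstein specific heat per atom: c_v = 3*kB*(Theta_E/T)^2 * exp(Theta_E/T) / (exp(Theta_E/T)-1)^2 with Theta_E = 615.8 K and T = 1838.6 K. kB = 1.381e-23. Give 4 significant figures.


Step 1: x = Theta_E/T = 615.8/1838.6 = 0.3349
Step 2: x^2 = 0.1122
Step 3: exp(x) = 1.398
Step 4: c_v = 3*1.381e-23*0.1122*1.398/(1.398-1)^2 = 4.104e-23

4.104e-23


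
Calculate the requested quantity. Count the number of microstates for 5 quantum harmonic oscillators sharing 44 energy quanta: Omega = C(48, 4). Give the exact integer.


Step 1: Use binomial coefficient C(48, 4)
Step 2: Numerator = 48! / 44!
Step 3: Denominator = 4!
Step 4: Omega = 194580

194580


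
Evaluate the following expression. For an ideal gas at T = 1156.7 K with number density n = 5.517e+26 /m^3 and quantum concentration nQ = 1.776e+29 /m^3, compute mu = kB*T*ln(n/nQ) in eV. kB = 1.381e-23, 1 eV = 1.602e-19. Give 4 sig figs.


Step 1: n/nQ = 5.517e+26/1.776e+29 = 0.003106
Step 2: ln(n/nQ) = -5.774
Step 3: mu = kB*T*ln(n/nQ) = 1.597e-20*-5.774 = -9.224e-20 J
Step 4: Convert to eV: -9.224e-20/1.602e-19 = -0.5758 eV

-0.5758


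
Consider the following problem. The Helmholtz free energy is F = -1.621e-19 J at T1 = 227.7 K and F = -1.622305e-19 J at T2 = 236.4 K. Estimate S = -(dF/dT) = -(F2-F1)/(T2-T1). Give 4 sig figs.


Step 1: dF = F2 - F1 = -1.622305e-19 - (-1.621e-19) = -1.305e-22 J
Step 2: dT = T2 - T1 = 236.4 - 227.7 = 8.7 K
Step 3: S = -dF/dT = -(-1.305e-22)/8.7 = 1.5e-23 J/K

1.5e-23


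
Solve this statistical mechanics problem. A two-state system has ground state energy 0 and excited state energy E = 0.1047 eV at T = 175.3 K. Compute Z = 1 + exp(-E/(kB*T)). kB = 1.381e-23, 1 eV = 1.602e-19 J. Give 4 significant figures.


Step 1: Compute beta*E = E*eV/(kB*T) = 0.1047*1.602e-19/(1.381e-23*175.3) = 6.928
Step 2: exp(-beta*E) = exp(-6.928) = 0.0009796
Step 3: Z = 1 + 0.0009796 = 1.001

1.001


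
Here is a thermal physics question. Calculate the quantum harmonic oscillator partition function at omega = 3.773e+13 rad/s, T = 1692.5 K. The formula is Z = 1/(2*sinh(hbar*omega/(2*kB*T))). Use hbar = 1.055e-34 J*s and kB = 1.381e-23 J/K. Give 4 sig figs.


Step 1: Compute x = hbar*omega/(kB*T) = 1.055e-34*3.773e+13/(1.381e-23*1692.5) = 0.1703
Step 2: x/2 = 0.08515
Step 3: sinh(x/2) = 0.08525
Step 4: Z = 1/(2*0.08525) = 5.865

5.865


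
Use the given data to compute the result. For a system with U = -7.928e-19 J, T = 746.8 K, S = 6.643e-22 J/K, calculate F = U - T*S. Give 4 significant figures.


Step 1: T*S = 746.8 * 6.643e-22 = 4.961e-19 J
Step 2: F = U - T*S = -7.928e-19 - 4.961e-19
Step 3: F = -1.289e-18 J

-1.289e-18


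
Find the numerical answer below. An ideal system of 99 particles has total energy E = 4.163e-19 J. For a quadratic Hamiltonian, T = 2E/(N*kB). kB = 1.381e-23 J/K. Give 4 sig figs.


Step 1: Numerator = 2*E = 2*4.163e-19 = 8.326e-19 J
Step 2: Denominator = N*kB = 99*1.381e-23 = 1.367e-21
Step 3: T = 8.326e-19 / 1.367e-21 = 609 K

609


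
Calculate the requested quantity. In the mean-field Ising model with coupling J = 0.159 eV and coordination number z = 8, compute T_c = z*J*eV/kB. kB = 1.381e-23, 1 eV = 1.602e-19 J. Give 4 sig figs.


Step 1: z*J = 8*0.159 = 1.272 eV
Step 2: Convert to Joules: 1.272*1.602e-19 = 2.038e-19 J
Step 3: T_c = 2.038e-19 / 1.381e-23 = 1.476e+04 K

1.476e+04


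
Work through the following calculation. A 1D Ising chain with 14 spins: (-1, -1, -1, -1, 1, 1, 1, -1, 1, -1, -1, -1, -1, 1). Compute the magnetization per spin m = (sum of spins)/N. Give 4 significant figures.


Step 1: Count up spins (+1): 5, down spins (-1): 9
Step 2: Total magnetization M = 5 - 9 = -4
Step 3: m = M/N = -4/14 = -0.2857

-0.2857


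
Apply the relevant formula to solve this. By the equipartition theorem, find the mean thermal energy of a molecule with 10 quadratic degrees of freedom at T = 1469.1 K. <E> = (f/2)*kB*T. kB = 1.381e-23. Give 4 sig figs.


Step 1: f/2 = 10/2 = 5
Step 2: kB*T = 1.381e-23 * 1469.1 = 2.029e-20
Step 3: <E> = 5 * 2.029e-20 = 1.014e-19 J

1.014e-19


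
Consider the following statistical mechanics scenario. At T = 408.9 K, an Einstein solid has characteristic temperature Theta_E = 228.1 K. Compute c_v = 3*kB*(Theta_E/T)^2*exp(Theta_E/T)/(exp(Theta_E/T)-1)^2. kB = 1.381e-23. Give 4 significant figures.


Step 1: x = Theta_E/T = 228.1/408.9 = 0.5578
Step 2: x^2 = 0.3112
Step 3: exp(x) = 1.747
Step 4: c_v = 3*1.381e-23*0.3112*1.747/(1.747-1)^2 = 4.037e-23

4.037e-23


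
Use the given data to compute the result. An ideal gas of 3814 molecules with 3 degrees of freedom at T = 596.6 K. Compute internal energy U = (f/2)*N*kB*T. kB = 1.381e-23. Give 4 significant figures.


Step 1: f/2 = 3/2 = 1.5
Step 2: N*kB*T = 3814*1.381e-23*596.6 = 3.142e-17
Step 3: U = 1.5 * 3.142e-17 = 4.714e-17 J

4.714e-17


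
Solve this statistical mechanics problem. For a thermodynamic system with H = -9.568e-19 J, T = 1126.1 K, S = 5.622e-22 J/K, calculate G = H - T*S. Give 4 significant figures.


Step 1: T*S = 1126.1 * 5.622e-22 = 6.331e-19 J
Step 2: G = H - T*S = -9.568e-19 - 6.331e-19
Step 3: G = -1.59e-18 J

-1.59e-18


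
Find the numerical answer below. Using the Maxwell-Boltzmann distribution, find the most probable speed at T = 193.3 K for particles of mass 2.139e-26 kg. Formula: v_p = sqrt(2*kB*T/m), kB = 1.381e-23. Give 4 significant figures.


Step 1: Numerator = 2*kB*T = 2*1.381e-23*193.3 = 5.339e-21
Step 2: Ratio = 5.339e-21 / 2.139e-26 = 2.496e+05
Step 3: v_p = sqrt(2.496e+05) = 499.6 m/s

499.6


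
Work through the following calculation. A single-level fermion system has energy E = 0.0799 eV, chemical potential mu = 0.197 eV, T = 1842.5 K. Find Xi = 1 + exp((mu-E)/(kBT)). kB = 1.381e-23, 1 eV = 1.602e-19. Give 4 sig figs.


Step 1: (mu - E) = 0.197 - 0.0799 = 0.1171 eV
Step 2: x = (mu-E)*eV/(kB*T) = 0.1171*1.602e-19/(1.381e-23*1842.5) = 0.7373
Step 3: exp(x) = 2.09
Step 4: Xi = 1 + 2.09 = 3.09

3.09


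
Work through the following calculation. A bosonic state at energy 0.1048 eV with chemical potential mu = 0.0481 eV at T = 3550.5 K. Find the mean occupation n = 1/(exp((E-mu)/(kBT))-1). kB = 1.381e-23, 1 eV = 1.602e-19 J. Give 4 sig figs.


Step 1: (E - mu) = 0.0567 eV
Step 2: x = (E-mu)*eV/(kB*T) = 0.0567*1.602e-19/(1.381e-23*3550.5) = 0.1853
Step 3: exp(x) = 1.204
Step 4: n = 1/(exp(x)-1) = 4.913

4.913


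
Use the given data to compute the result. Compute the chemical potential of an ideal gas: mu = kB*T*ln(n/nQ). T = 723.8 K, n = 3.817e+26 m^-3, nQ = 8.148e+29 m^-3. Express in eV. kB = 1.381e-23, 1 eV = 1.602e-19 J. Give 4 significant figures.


Step 1: n/nQ = 3.817e+26/8.148e+29 = 0.0004685
Step 2: ln(n/nQ) = -7.666
Step 3: mu = kB*T*ln(n/nQ) = 9.996e-21*-7.666 = -7.663e-20 J
Step 4: Convert to eV: -7.663e-20/1.602e-19 = -0.4783 eV

-0.4783


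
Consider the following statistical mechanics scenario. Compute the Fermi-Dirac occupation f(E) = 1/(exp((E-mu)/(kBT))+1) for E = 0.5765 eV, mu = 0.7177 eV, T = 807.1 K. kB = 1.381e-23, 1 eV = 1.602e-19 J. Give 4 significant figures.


Step 1: (E - mu) = 0.5765 - 0.7177 = -0.1412 eV
Step 2: Convert: (E-mu)*eV = -2.262e-20 J
Step 3: x = (E-mu)*eV/(kB*T) = -2.029
Step 4: f = 1/(exp(-2.029)+1) = 0.8839

0.8839


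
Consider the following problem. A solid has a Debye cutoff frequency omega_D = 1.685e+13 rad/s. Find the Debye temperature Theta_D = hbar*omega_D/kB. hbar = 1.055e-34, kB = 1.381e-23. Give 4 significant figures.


Step 1: hbar*omega_D = 1.055e-34 * 1.685e+13 = 1.778e-21 J
Step 2: Theta_D = 1.778e-21 / 1.381e-23
Step 3: Theta_D = 128.7 K

128.7


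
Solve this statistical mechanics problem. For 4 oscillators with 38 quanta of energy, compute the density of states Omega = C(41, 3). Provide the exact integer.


Step 1: Use binomial coefficient C(41, 3)
Step 2: Numerator = 41! / 38!
Step 3: Denominator = 3!
Step 4: Omega = 10660

10660


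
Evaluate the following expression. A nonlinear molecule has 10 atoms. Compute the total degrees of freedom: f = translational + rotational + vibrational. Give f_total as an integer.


Step 1: Translational DOF = 3
Step 2: Rotational DOF (nonlinear) = 3
Step 3: Vibrational DOF = 3*10 - 6 = 24
Step 4: Total = 3 + 3 + 24 = 30

30


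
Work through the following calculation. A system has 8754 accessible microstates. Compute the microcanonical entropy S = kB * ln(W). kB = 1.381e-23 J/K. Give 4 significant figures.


Step 1: ln(W) = ln(8754) = 9.077
Step 2: S = kB * ln(W) = 1.381e-23 * 9.077
Step 3: S = 1.254e-22 J/K

1.254e-22


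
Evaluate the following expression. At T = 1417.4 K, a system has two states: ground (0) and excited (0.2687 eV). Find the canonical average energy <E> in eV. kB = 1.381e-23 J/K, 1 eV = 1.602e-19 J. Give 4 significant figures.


Step 1: beta*E = 0.2687*1.602e-19/(1.381e-23*1417.4) = 2.199
Step 2: exp(-beta*E) = 0.1109
Step 3: <E> = 0.2687*0.1109/(1+0.1109) = 0.02682 eV

0.02682


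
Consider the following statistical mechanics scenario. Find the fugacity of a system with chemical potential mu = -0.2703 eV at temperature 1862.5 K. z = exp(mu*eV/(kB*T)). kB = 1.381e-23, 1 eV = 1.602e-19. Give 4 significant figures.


Step 1: Convert mu to Joules: -0.2703*1.602e-19 = -4.33e-20 J
Step 2: kB*T = 1.381e-23*1862.5 = 2.572e-20 J
Step 3: mu/(kB*T) = -1.684
Step 4: z = exp(-1.684) = 0.1857

0.1857


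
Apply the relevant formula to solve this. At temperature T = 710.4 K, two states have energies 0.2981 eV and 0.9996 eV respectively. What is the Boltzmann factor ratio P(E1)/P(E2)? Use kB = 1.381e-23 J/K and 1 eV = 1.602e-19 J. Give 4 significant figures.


Step 1: Compute energy difference dE = E1 - E2 = 0.2981 - 0.9996 = -0.7015 eV
Step 2: Convert to Joules: dE_J = -0.7015 * 1.602e-19 = -1.124e-19 J
Step 3: Compute exponent = -dE_J / (kB * T) = -(-1.124e-19) / (1.381e-23 * 710.4) = 11.45
Step 4: P(E1)/P(E2) = exp(11.45) = 9.437e+04

9.437e+04


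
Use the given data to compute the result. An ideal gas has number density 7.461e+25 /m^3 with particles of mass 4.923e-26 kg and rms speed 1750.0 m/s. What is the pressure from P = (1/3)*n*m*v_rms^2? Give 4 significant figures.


Step 1: v_rms^2 = 1750.0^2 = 3.062e+06
Step 2: n*m = 7.461e+25*4.923e-26 = 3.673
Step 3: P = (1/3)*3.673*3.062e+06 = 3.75e+06 Pa

3.75e+06


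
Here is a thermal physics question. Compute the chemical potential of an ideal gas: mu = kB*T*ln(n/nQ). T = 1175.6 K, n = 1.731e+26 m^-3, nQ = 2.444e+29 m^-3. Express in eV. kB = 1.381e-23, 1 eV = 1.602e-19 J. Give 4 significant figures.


Step 1: n/nQ = 1.731e+26/2.444e+29 = 0.0007083
Step 2: ln(n/nQ) = -7.253
Step 3: mu = kB*T*ln(n/nQ) = 1.624e-20*-7.253 = -1.177e-19 J
Step 4: Convert to eV: -1.177e-19/1.602e-19 = -0.735 eV

-0.735


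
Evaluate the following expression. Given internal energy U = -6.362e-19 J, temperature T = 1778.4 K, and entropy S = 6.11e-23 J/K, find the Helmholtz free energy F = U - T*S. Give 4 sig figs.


Step 1: T*S = 1778.4 * 6.11e-23 = 1.087e-19 J
Step 2: F = U - T*S = -6.362e-19 - 1.087e-19
Step 3: F = -7.449e-19 J

-7.449e-19


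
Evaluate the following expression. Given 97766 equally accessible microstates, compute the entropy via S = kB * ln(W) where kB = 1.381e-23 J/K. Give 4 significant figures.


Step 1: ln(W) = ln(97766) = 11.49
Step 2: S = kB * ln(W) = 1.381e-23 * 11.49
Step 3: S = 1.587e-22 J/K

1.587e-22


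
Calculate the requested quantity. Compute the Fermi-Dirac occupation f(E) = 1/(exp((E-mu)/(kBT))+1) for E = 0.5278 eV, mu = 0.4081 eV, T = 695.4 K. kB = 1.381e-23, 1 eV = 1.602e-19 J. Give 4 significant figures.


Step 1: (E - mu) = 0.5278 - 0.4081 = 0.1197 eV
Step 2: Convert: (E-mu)*eV = 1.918e-20 J
Step 3: x = (E-mu)*eV/(kB*T) = 1.997
Step 4: f = 1/(exp(1.997)+1) = 0.1195

0.1195


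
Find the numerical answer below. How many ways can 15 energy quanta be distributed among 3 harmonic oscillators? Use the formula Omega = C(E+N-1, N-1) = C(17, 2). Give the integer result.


Step 1: Use binomial coefficient C(17, 2)
Step 2: Numerator = 17! / 15!
Step 3: Denominator = 2!
Step 4: Omega = 136

136


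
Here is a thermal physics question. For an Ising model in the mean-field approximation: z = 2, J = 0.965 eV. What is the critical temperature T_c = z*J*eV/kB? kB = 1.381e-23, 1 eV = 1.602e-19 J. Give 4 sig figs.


Step 1: z*J = 2*0.965 = 1.93 eV
Step 2: Convert to Joules: 1.93*1.602e-19 = 3.092e-19 J
Step 3: T_c = 3.092e-19 / 1.381e-23 = 2.239e+04 K

2.239e+04


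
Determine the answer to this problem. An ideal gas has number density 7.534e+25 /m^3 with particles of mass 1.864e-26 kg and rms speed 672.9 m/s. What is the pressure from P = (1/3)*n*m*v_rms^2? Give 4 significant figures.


Step 1: v_rms^2 = 672.9^2 = 4.528e+05
Step 2: n*m = 7.534e+25*1.864e-26 = 1.404
Step 3: P = (1/3)*1.404*4.528e+05 = 2.12e+05 Pa

2.12e+05


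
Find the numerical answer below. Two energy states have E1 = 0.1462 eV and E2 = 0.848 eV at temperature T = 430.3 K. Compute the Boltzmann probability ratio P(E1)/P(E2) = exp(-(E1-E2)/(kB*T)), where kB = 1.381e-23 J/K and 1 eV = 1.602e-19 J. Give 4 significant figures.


Step 1: Compute energy difference dE = E1 - E2 = 0.1462 - 0.848 = -0.7018 eV
Step 2: Convert to Joules: dE_J = -0.7018 * 1.602e-19 = -1.124e-19 J
Step 3: Compute exponent = -dE_J / (kB * T) = -(-1.124e-19) / (1.381e-23 * 430.3) = 18.92
Step 4: P(E1)/P(E2) = exp(18.92) = 1.647e+08

1.647e+08


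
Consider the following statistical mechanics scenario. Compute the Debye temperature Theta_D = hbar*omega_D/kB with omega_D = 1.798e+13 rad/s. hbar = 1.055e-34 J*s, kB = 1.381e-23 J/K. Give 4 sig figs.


Step 1: hbar*omega_D = 1.055e-34 * 1.798e+13 = 1.897e-21 J
Step 2: Theta_D = 1.897e-21 / 1.381e-23
Step 3: Theta_D = 137.4 K

137.4


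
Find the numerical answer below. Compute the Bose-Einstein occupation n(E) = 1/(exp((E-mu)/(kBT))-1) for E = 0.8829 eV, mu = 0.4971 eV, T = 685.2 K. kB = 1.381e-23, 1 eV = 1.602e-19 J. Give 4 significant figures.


Step 1: (E - mu) = 0.3858 eV
Step 2: x = (E-mu)*eV/(kB*T) = 0.3858*1.602e-19/(1.381e-23*685.2) = 6.532
Step 3: exp(x) = 686.4
Step 4: n = 1/(exp(x)-1) = 0.001459

0.001459


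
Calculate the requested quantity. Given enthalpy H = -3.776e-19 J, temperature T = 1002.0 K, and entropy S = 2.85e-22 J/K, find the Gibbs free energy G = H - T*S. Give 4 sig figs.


Step 1: T*S = 1002.0 * 2.85e-22 = 2.856e-19 J
Step 2: G = H - T*S = -3.776e-19 - 2.856e-19
Step 3: G = -6.632e-19 J

-6.632e-19


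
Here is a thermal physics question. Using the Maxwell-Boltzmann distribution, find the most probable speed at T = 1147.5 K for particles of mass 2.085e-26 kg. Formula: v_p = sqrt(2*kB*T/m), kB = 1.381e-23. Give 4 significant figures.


Step 1: Numerator = 2*kB*T = 2*1.381e-23*1147.5 = 3.169e-20
Step 2: Ratio = 3.169e-20 / 2.085e-26 = 1.52e+06
Step 3: v_p = sqrt(1.52e+06) = 1233 m/s

1233


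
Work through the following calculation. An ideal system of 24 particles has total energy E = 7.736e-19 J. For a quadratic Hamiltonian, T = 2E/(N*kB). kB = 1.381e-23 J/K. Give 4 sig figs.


Step 1: Numerator = 2*E = 2*7.736e-19 = 1.547e-18 J
Step 2: Denominator = N*kB = 24*1.381e-23 = 3.314e-22
Step 3: T = 1.547e-18 / 3.314e-22 = 4668 K

4668


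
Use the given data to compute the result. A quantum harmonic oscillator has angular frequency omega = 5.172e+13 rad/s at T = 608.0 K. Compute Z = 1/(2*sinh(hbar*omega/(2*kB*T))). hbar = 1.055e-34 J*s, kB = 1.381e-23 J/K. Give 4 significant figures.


Step 1: Compute x = hbar*omega/(kB*T) = 1.055e-34*5.172e+13/(1.381e-23*608.0) = 0.6499
Step 2: x/2 = 0.3249
Step 3: sinh(x/2) = 0.3307
Step 4: Z = 1/(2*0.3307) = 1.512

1.512


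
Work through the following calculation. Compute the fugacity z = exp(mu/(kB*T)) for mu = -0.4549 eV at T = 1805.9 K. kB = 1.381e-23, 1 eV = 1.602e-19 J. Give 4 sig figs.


Step 1: Convert mu to Joules: -0.4549*1.602e-19 = -7.287e-20 J
Step 2: kB*T = 1.381e-23*1805.9 = 2.494e-20 J
Step 3: mu/(kB*T) = -2.922
Step 4: z = exp(-2.922) = 0.05382

0.05382


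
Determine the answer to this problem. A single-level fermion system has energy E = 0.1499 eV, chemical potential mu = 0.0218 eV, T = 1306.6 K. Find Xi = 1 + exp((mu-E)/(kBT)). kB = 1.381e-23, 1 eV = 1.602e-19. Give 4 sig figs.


Step 1: (mu - E) = 0.0218 - 0.1499 = -0.1281 eV
Step 2: x = (mu-E)*eV/(kB*T) = -0.1281*1.602e-19/(1.381e-23*1306.6) = -1.137
Step 3: exp(x) = 0.3207
Step 4: Xi = 1 + 0.3207 = 1.321

1.321


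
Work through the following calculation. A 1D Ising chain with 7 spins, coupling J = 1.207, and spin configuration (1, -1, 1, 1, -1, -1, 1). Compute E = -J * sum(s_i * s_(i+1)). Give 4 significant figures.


Step 1: Nearest-neighbor products: -1, -1, 1, -1, 1, -1
Step 2: Sum of products = -2
Step 3: E = -1.207 * -2 = 2.414

2.414


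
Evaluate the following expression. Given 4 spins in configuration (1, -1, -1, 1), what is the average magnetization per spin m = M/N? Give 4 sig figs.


Step 1: Count up spins (+1): 2, down spins (-1): 2
Step 2: Total magnetization M = 2 - 2 = 0
Step 3: m = M/N = 0/4 = 0

0


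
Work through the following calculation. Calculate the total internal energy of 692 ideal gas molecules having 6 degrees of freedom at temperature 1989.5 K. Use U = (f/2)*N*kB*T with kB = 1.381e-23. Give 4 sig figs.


Step 1: f/2 = 6/2 = 3.0
Step 2: N*kB*T = 692*1.381e-23*1989.5 = 1.901e-17
Step 3: U = 3.0 * 1.901e-17 = 5.704e-17 J

5.704e-17


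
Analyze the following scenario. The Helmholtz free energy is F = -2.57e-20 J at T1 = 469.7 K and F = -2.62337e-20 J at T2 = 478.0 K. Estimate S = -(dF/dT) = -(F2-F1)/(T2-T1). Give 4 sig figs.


Step 1: dF = F2 - F1 = -2.62337e-20 - (-2.57e-20) = -5.337e-22 J
Step 2: dT = T2 - T1 = 478.0 - 469.7 = 8.3 K
Step 3: S = -dF/dT = -(-5.337e-22)/8.3 = 6.43e-23 J/K

6.43e-23


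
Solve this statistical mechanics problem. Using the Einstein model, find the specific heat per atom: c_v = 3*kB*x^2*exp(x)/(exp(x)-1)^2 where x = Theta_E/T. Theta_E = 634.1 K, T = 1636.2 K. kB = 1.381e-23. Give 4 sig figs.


Step 1: x = Theta_E/T = 634.1/1636.2 = 0.3875
Step 2: x^2 = 0.1502
Step 3: exp(x) = 1.473
Step 4: c_v = 3*1.381e-23*0.1502*1.473/(1.473-1)^2 = 4.092e-23

4.092e-23


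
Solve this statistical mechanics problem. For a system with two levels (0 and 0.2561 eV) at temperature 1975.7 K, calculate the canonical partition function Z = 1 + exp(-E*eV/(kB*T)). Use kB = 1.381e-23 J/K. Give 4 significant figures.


Step 1: Compute beta*E = E*eV/(kB*T) = 0.2561*1.602e-19/(1.381e-23*1975.7) = 1.504
Step 2: exp(-beta*E) = exp(-1.504) = 0.2223
Step 3: Z = 1 + 0.2223 = 1.222

1.222


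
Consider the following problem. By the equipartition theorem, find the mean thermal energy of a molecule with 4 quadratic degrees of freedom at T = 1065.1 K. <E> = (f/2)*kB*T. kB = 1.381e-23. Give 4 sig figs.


Step 1: f/2 = 4/2 = 2
Step 2: kB*T = 1.381e-23 * 1065.1 = 1.471e-20
Step 3: <E> = 2 * 1.471e-20 = 2.942e-20 J

2.942e-20


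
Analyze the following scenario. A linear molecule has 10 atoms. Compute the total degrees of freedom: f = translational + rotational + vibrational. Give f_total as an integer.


Step 1: Translational DOF = 3
Step 2: Rotational DOF (linear) = 2
Step 3: Vibrational DOF = 3*10 - 5 = 25
Step 4: Total = 3 + 2 + 25 = 30

30


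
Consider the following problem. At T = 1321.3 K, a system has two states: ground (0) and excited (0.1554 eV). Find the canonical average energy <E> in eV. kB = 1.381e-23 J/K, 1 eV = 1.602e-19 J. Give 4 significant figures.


Step 1: beta*E = 0.1554*1.602e-19/(1.381e-23*1321.3) = 1.364
Step 2: exp(-beta*E) = 0.2556
Step 3: <E> = 0.1554*0.2556/(1+0.2556) = 0.03163 eV

0.03163


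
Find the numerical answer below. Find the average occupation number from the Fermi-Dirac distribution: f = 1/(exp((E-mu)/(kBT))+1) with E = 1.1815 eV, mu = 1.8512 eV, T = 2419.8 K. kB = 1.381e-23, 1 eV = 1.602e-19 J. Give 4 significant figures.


Step 1: (E - mu) = 1.1815 - 1.8512 = -0.6697 eV
Step 2: Convert: (E-mu)*eV = -1.073e-19 J
Step 3: x = (E-mu)*eV/(kB*T) = -3.21
Step 4: f = 1/(exp(-3.21)+1) = 0.9612

0.9612


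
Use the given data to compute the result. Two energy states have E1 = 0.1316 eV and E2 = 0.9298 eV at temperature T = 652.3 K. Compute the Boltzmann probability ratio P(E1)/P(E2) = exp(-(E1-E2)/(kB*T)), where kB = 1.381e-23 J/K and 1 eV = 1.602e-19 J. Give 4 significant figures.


Step 1: Compute energy difference dE = E1 - E2 = 0.1316 - 0.9298 = -0.7982 eV
Step 2: Convert to Joules: dE_J = -0.7982 * 1.602e-19 = -1.279e-19 J
Step 3: Compute exponent = -dE_J / (kB * T) = -(-1.279e-19) / (1.381e-23 * 652.3) = 14.19
Step 4: P(E1)/P(E2) = exp(14.19) = 1.461e+06

1.461e+06


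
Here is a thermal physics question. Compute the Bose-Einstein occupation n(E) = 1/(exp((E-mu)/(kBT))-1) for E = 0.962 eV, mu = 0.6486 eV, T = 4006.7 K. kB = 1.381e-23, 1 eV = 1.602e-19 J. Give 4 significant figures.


Step 1: (E - mu) = 0.3134 eV
Step 2: x = (E-mu)*eV/(kB*T) = 0.3134*1.602e-19/(1.381e-23*4006.7) = 0.9074
Step 3: exp(x) = 2.478
Step 4: n = 1/(exp(x)-1) = 0.6767

0.6767


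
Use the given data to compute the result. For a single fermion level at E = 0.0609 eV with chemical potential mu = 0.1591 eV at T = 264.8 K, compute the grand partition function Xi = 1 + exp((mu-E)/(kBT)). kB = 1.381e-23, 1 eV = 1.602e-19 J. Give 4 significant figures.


Step 1: (mu - E) = 0.1591 - 0.0609 = 0.0982 eV
Step 2: x = (mu-E)*eV/(kB*T) = 0.0982*1.602e-19/(1.381e-23*264.8) = 4.302
Step 3: exp(x) = 73.84
Step 4: Xi = 1 + 73.84 = 74.84

74.84


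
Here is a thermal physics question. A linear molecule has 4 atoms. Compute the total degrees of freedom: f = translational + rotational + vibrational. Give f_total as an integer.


Step 1: Translational DOF = 3
Step 2: Rotational DOF (linear) = 2
Step 3: Vibrational DOF = 3*4 - 5 = 7
Step 4: Total = 3 + 2 + 7 = 12

12


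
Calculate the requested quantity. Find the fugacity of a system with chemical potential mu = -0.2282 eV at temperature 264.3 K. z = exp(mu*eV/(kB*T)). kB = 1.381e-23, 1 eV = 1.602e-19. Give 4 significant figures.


Step 1: Convert mu to Joules: -0.2282*1.602e-19 = -3.656e-20 J
Step 2: kB*T = 1.381e-23*264.3 = 3.65e-21 J
Step 3: mu/(kB*T) = -10.02
Step 4: z = exp(-10.02) = 4.469e-05

4.469e-05


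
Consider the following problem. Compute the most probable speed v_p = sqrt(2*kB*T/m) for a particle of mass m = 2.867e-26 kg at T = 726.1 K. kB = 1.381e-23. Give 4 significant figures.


Step 1: Numerator = 2*kB*T = 2*1.381e-23*726.1 = 2.005e-20
Step 2: Ratio = 2.005e-20 / 2.867e-26 = 6.995e+05
Step 3: v_p = sqrt(6.995e+05) = 836.4 m/s

836.4


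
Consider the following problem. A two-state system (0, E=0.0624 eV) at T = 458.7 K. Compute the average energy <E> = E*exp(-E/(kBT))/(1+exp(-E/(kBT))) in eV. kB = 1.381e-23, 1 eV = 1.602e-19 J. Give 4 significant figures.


Step 1: beta*E = 0.0624*1.602e-19/(1.381e-23*458.7) = 1.578
Step 2: exp(-beta*E) = 0.2064
Step 3: <E> = 0.0624*0.2064/(1+0.2064) = 0.01067 eV

0.01067


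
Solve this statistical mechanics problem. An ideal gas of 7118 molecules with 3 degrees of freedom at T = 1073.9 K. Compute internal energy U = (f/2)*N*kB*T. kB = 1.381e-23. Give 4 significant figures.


Step 1: f/2 = 3/2 = 1.5
Step 2: N*kB*T = 7118*1.381e-23*1073.9 = 1.056e-16
Step 3: U = 1.5 * 1.056e-16 = 1.583e-16 J

1.583e-16


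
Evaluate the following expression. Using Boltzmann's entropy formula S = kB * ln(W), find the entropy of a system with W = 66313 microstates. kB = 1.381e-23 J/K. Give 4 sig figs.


Step 1: ln(W) = ln(66313) = 11.1
Step 2: S = kB * ln(W) = 1.381e-23 * 11.1
Step 3: S = 1.533e-22 J/K

1.533e-22


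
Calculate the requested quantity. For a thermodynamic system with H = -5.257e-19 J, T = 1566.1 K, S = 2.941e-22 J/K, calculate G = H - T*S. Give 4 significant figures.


Step 1: T*S = 1566.1 * 2.941e-22 = 4.606e-19 J
Step 2: G = H - T*S = -5.257e-19 - 4.606e-19
Step 3: G = -9.863e-19 J

-9.863e-19


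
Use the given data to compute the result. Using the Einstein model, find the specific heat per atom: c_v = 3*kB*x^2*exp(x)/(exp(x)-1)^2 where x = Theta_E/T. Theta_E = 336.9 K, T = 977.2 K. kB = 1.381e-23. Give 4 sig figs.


Step 1: x = Theta_E/T = 336.9/977.2 = 0.3448
Step 2: x^2 = 0.1189
Step 3: exp(x) = 1.412
Step 4: c_v = 3*1.381e-23*0.1189*1.412/(1.412-1)^2 = 4.102e-23

4.102e-23


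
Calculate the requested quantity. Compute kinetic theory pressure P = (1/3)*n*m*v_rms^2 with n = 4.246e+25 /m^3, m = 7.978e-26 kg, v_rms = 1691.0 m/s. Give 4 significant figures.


Step 1: v_rms^2 = 1691.0^2 = 2.859e+06
Step 2: n*m = 4.246e+25*7.978e-26 = 3.387
Step 3: P = (1/3)*3.387*2.859e+06 = 3.229e+06 Pa

3.229e+06


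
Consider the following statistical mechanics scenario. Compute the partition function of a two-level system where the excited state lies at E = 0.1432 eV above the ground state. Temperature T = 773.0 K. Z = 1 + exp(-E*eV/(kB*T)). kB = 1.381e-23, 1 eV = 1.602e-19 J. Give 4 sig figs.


Step 1: Compute beta*E = E*eV/(kB*T) = 0.1432*1.602e-19/(1.381e-23*773.0) = 2.149
Step 2: exp(-beta*E) = exp(-2.149) = 0.1166
Step 3: Z = 1 + 0.1166 = 1.117

1.117


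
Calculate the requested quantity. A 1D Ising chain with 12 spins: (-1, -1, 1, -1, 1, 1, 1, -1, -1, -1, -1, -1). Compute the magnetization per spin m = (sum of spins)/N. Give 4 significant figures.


Step 1: Count up spins (+1): 4, down spins (-1): 8
Step 2: Total magnetization M = 4 - 8 = -4
Step 3: m = M/N = -4/12 = -0.3333

-0.3333


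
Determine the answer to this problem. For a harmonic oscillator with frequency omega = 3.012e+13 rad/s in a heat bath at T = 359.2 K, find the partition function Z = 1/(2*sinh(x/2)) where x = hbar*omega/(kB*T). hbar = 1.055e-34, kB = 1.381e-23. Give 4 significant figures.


Step 1: Compute x = hbar*omega/(kB*T) = 1.055e-34*3.012e+13/(1.381e-23*359.2) = 0.6406
Step 2: x/2 = 0.3203
Step 3: sinh(x/2) = 0.3258
Step 4: Z = 1/(2*0.3258) = 1.535

1.535


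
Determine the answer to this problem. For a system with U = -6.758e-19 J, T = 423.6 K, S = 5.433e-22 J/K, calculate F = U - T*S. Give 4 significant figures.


Step 1: T*S = 423.6 * 5.433e-22 = 2.301e-19 J
Step 2: F = U - T*S = -6.758e-19 - 2.301e-19
Step 3: F = -9.059e-19 J

-9.059e-19


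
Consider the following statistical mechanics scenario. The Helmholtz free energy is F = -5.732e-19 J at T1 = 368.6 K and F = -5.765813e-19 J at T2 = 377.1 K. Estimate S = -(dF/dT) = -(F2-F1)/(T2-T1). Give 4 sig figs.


Step 1: dF = F2 - F1 = -5.765813e-19 - (-5.732e-19) = -3.3813e-21 J
Step 2: dT = T2 - T1 = 377.1 - 368.6 = 8.5 K
Step 3: S = -dF/dT = -(-3.3813e-21)/8.5 = 3.978e-22 J/K

3.978e-22


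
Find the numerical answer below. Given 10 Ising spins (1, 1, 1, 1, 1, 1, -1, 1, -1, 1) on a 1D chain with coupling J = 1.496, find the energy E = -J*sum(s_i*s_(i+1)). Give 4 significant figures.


Step 1: Nearest-neighbor products: 1, 1, 1, 1, 1, -1, -1, -1, -1
Step 2: Sum of products = 1
Step 3: E = -1.496 * 1 = -1.496

-1.496


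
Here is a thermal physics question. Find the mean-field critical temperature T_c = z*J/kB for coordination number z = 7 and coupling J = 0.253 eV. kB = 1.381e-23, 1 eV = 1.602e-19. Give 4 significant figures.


Step 1: z*J = 7*0.253 = 1.771 eV
Step 2: Convert to Joules: 1.771*1.602e-19 = 2.837e-19 J
Step 3: T_c = 2.837e-19 / 1.381e-23 = 2.054e+04 K

2.054e+04


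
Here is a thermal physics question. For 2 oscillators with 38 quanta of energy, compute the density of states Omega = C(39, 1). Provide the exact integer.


Step 1: Use binomial coefficient C(39, 1)
Step 2: Numerator = 39! / 38!
Step 3: Denominator = 1!
Step 4: Omega = 39

39


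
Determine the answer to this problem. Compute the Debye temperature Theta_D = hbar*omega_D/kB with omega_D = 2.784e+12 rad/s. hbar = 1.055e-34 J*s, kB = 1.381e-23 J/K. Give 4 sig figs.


Step 1: hbar*omega_D = 1.055e-34 * 2.784e+12 = 2.937e-22 J
Step 2: Theta_D = 2.937e-22 / 1.381e-23
Step 3: Theta_D = 21.27 K

21.27


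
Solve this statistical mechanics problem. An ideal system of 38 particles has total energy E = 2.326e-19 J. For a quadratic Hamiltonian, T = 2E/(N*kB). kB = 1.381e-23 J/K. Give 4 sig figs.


Step 1: Numerator = 2*E = 2*2.326e-19 = 4.652e-19 J
Step 2: Denominator = N*kB = 38*1.381e-23 = 5.248e-22
Step 3: T = 4.652e-19 / 5.248e-22 = 886.5 K

886.5


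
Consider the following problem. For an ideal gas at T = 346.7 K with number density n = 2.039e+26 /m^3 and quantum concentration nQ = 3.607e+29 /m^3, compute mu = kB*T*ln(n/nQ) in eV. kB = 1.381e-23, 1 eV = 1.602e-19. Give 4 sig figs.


Step 1: n/nQ = 2.039e+26/3.607e+29 = 0.0005653
Step 2: ln(n/nQ) = -7.478
Step 3: mu = kB*T*ln(n/nQ) = 4.788e-21*-7.478 = -3.58e-20 J
Step 4: Convert to eV: -3.58e-20/1.602e-19 = -0.2235 eV

-0.2235


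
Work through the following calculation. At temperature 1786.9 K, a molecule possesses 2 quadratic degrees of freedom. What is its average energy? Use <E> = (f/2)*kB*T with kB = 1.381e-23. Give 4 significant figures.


Step 1: f/2 = 2/2 = 1
Step 2: kB*T = 1.381e-23 * 1786.9 = 2.468e-20
Step 3: <E> = 1 * 2.468e-20 = 2.468e-20 J

2.468e-20


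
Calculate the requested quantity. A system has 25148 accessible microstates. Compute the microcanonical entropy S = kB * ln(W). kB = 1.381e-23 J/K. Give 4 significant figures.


Step 1: ln(W) = ln(25148) = 10.13
Step 2: S = kB * ln(W) = 1.381e-23 * 10.13
Step 3: S = 1.399e-22 J/K

1.399e-22


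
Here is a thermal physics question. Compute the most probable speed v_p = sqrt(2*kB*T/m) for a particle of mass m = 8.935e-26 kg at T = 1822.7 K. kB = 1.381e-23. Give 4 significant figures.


Step 1: Numerator = 2*kB*T = 2*1.381e-23*1822.7 = 5.034e-20
Step 2: Ratio = 5.034e-20 / 8.935e-26 = 5.634e+05
Step 3: v_p = sqrt(5.634e+05) = 750.6 m/s

750.6


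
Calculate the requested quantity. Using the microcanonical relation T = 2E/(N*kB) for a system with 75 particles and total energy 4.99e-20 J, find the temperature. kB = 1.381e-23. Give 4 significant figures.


Step 1: Numerator = 2*E = 2*4.99e-20 = 9.98e-20 J
Step 2: Denominator = N*kB = 75*1.381e-23 = 1.036e-21
Step 3: T = 9.98e-20 / 1.036e-21 = 96.36 K

96.36


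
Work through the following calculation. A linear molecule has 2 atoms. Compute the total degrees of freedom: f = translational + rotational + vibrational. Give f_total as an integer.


Step 1: Translational DOF = 3
Step 2: Rotational DOF (linear) = 2
Step 3: Vibrational DOF = 3*2 - 5 = 1
Step 4: Total = 3 + 2 + 1 = 6

6


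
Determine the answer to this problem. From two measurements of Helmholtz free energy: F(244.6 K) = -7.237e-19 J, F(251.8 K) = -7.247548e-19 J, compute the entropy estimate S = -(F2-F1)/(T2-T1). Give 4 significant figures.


Step 1: dF = F2 - F1 = -7.247548e-19 - (-7.237e-19) = -1.0548e-21 J
Step 2: dT = T2 - T1 = 251.8 - 244.6 = 7.2 K
Step 3: S = -dF/dT = -(-1.0548e-21)/7.2 = 1.465e-22 J/K

1.465e-22


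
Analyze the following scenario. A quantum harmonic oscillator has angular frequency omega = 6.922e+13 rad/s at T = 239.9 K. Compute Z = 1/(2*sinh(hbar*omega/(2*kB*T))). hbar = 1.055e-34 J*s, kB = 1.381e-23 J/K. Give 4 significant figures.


Step 1: Compute x = hbar*omega/(kB*T) = 1.055e-34*6.922e+13/(1.381e-23*239.9) = 2.204
Step 2: x/2 = 1.102
Step 3: sinh(x/2) = 1.339
Step 4: Z = 1/(2*1.339) = 0.3734

0.3734


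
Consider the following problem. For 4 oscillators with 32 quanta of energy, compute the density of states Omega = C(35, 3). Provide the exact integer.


Step 1: Use binomial coefficient C(35, 3)
Step 2: Numerator = 35! / 32!
Step 3: Denominator = 3!
Step 4: Omega = 6545

6545


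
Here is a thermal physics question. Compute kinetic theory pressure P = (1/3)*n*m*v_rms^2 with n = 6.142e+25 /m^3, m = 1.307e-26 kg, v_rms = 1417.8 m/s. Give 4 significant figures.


Step 1: v_rms^2 = 1417.8^2 = 2.01e+06
Step 2: n*m = 6.142e+25*1.307e-26 = 0.8028
Step 3: P = (1/3)*0.8028*2.01e+06 = 5.379e+05 Pa

5.379e+05


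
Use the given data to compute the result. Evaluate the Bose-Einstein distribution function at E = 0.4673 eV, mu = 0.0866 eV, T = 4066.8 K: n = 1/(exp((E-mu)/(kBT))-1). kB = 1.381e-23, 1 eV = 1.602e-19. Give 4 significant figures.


Step 1: (E - mu) = 0.3807 eV
Step 2: x = (E-mu)*eV/(kB*T) = 0.3807*1.602e-19/(1.381e-23*4066.8) = 1.086
Step 3: exp(x) = 2.962
Step 4: n = 1/(exp(x)-1) = 0.5096

0.5096


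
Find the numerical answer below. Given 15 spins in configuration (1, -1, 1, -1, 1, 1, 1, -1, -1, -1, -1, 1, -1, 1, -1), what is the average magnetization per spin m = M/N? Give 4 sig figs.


Step 1: Count up spins (+1): 7, down spins (-1): 8
Step 2: Total magnetization M = 7 - 8 = -1
Step 3: m = M/N = -1/15 = -0.06667

-0.06667


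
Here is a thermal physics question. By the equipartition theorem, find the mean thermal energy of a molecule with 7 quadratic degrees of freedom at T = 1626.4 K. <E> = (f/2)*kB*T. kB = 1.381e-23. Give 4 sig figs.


Step 1: f/2 = 7/2 = 3.5
Step 2: kB*T = 1.381e-23 * 1626.4 = 2.246e-20
Step 3: <E> = 3.5 * 2.246e-20 = 7.861e-20 J

7.861e-20


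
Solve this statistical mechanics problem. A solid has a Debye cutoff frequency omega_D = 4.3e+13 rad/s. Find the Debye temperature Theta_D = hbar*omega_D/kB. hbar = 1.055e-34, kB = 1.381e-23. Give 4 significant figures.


Step 1: hbar*omega_D = 1.055e-34 * 4.3e+13 = 4.537e-21 J
Step 2: Theta_D = 4.537e-21 / 1.381e-23
Step 3: Theta_D = 328.5 K

328.5


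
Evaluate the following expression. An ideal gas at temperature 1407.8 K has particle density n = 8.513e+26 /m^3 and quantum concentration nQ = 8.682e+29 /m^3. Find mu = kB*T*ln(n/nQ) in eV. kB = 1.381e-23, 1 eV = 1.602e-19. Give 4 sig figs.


Step 1: n/nQ = 8.513e+26/8.682e+29 = 0.0009805
Step 2: ln(n/nQ) = -6.927
Step 3: mu = kB*T*ln(n/nQ) = 1.944e-20*-6.927 = -1.347e-19 J
Step 4: Convert to eV: -1.347e-19/1.602e-19 = -0.8407 eV

-0.8407


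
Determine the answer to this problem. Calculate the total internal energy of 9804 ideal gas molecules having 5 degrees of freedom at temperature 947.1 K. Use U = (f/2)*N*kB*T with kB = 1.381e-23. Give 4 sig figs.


Step 1: f/2 = 5/2 = 2.5
Step 2: N*kB*T = 9804*1.381e-23*947.1 = 1.282e-16
Step 3: U = 2.5 * 1.282e-16 = 3.206e-16 J

3.206e-16


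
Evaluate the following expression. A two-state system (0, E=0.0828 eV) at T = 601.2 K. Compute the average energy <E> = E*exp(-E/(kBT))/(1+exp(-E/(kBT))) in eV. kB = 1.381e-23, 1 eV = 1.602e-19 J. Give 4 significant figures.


Step 1: beta*E = 0.0828*1.602e-19/(1.381e-23*601.2) = 1.598
Step 2: exp(-beta*E) = 0.2024
Step 3: <E> = 0.0828*0.2024/(1+0.2024) = 0.01394 eV

0.01394


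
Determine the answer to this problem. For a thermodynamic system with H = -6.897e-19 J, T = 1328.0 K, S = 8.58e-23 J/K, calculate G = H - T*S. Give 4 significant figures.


Step 1: T*S = 1328.0 * 8.58e-23 = 1.139e-19 J
Step 2: G = H - T*S = -6.897e-19 - 1.139e-19
Step 3: G = -8.036e-19 J

-8.036e-19


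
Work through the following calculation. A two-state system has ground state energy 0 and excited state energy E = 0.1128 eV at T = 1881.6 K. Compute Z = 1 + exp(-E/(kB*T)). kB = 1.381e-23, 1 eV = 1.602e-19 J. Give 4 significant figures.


Step 1: Compute beta*E = E*eV/(kB*T) = 0.1128*1.602e-19/(1.381e-23*1881.6) = 0.6954
Step 2: exp(-beta*E) = exp(-0.6954) = 0.4989
Step 3: Z = 1 + 0.4989 = 1.499

1.499


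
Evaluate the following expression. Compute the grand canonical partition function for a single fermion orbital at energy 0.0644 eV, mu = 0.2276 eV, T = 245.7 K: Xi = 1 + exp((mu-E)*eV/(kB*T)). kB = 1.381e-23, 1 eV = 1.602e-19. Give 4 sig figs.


Step 1: (mu - E) = 0.2276 - 0.0644 = 0.1632 eV
Step 2: x = (mu-E)*eV/(kB*T) = 0.1632*1.602e-19/(1.381e-23*245.7) = 7.705
Step 3: exp(x) = 2220
Step 4: Xi = 1 + 2220 = 2221

2221


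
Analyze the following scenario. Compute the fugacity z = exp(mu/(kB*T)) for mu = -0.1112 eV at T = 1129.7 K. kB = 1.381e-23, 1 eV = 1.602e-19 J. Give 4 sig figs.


Step 1: Convert mu to Joules: -0.1112*1.602e-19 = -1.781e-20 J
Step 2: kB*T = 1.381e-23*1129.7 = 1.56e-20 J
Step 3: mu/(kB*T) = -1.142
Step 4: z = exp(-1.142) = 0.3192

0.3192


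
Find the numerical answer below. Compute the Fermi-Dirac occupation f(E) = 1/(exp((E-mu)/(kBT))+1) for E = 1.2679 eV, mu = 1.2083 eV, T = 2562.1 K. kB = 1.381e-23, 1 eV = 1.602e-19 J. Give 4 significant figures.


Step 1: (E - mu) = 1.2679 - 1.2083 = 0.0596 eV
Step 2: Convert: (E-mu)*eV = 9.548e-21 J
Step 3: x = (E-mu)*eV/(kB*T) = 0.2698
Step 4: f = 1/(exp(0.2698)+1) = 0.4329

0.4329


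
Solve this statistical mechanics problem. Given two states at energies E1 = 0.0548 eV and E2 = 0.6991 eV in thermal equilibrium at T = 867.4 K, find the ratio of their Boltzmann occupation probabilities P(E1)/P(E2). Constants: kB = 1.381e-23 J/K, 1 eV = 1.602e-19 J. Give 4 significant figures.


Step 1: Compute energy difference dE = E1 - E2 = 0.0548 - 0.6991 = -0.6443 eV
Step 2: Convert to Joules: dE_J = -0.6443 * 1.602e-19 = -1.032e-19 J
Step 3: Compute exponent = -dE_J / (kB * T) = -(-1.032e-19) / (1.381e-23 * 867.4) = 8.617
Step 4: P(E1)/P(E2) = exp(8.617) = 5523

5523
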